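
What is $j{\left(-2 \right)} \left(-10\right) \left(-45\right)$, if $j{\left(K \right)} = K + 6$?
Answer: $1800$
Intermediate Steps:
$j{\left(K \right)} = 6 + K$
$j{\left(-2 \right)} \left(-10\right) \left(-45\right) = \left(6 - 2\right) \left(-10\right) \left(-45\right) = 4 \left(-10\right) \left(-45\right) = \left(-40\right) \left(-45\right) = 1800$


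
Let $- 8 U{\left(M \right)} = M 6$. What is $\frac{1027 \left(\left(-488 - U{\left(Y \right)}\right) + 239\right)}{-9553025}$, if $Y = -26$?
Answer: $\frac{551499}{19106050} \approx 0.028865$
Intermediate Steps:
$U{\left(M \right)} = - \frac{3 M}{4}$ ($U{\left(M \right)} = - \frac{M 6}{8} = - \frac{6 M}{8} = - \frac{3 M}{4}$)
$\frac{1027 \left(\left(-488 - U{\left(Y \right)}\right) + 239\right)}{-9553025} = \frac{1027 \left(\left(-488 - \left(- \frac{3}{4}\right) \left(-26\right)\right) + 239\right)}{-9553025} = 1027 \left(\left(-488 - \frac{39}{2}\right) + 239\right) \left(- \frac{1}{9553025}\right) = 1027 \left(- \frac{1015}{2} + 239\right) \left(- \frac{1}{9553025}\right) = 1027 \left(- \frac{537}{2}\right) \left(- \frac{1}{9553025}\right) = \left(- \frac{551499}{2}\right) \left(- \frac{1}{9553025}\right) = \frac{551499}{19106050}$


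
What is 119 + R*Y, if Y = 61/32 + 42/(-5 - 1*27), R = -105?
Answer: 1813/32 ≈ 56.656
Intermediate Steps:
Y = 19/32 (Y = 61*(1/32) + 42/(-5 - 27) = 61/32 + 42/(-32) = 61/32 + 42*(-1/32) = 61/32 - 21/16 = 19/32 ≈ 0.59375)
119 + R*Y = 119 - 105*19/32 = 119 - 1995/32 = 1813/32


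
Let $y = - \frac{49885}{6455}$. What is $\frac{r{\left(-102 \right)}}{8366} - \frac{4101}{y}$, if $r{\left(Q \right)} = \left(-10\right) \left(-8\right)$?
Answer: $\frac{22146836633}{41733791} \approx 530.67$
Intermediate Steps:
$r{\left(Q \right)} = 80$
$y = - \frac{9977}{1291}$ ($y = \left(-49885\right) \frac{1}{6455} = - \frac{9977}{1291} \approx -7.7281$)
$\frac{r{\left(-102 \right)}}{8366} - \frac{4101}{y} = \frac{80}{8366} - \frac{4101}{- \frac{9977}{1291}} = 80 \cdot \frac{1}{8366} - - \frac{5294391}{9977} = \frac{40}{4183} + \frac{5294391}{9977} = \frac{22146836633}{41733791}$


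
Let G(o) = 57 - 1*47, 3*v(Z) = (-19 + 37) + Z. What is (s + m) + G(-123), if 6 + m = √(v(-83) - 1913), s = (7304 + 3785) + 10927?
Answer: 22020 + 2*I*√4353/3 ≈ 22020.0 + 43.985*I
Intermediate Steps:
v(Z) = 6 + Z/3 (v(Z) = ((-19 + 37) + Z)/3 = (18 + Z)/3 = 6 + Z/3)
G(o) = 10 (G(o) = 57 - 47 = 10)
s = 22016 (s = 11089 + 10927 = 22016)
m = -6 + 2*I*√4353/3 (m = -6 + √((6 + (⅓)*(-83)) - 1913) = -6 + √((6 - 83/3) - 1913) = -6 + √(-65/3 - 1913) = -6 + √(-5804/3) = -6 + 2*I*√4353/3 ≈ -6.0 + 43.985*I)
(s + m) + G(-123) = (22016 + (-6 + 2*I*√4353/3)) + 10 = (22010 + 2*I*√4353/3) + 10 = 22020 + 2*I*√4353/3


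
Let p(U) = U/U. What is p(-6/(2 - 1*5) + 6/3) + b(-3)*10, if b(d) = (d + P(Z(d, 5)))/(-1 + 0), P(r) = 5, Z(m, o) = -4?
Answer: -19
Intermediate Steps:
p(U) = 1
b(d) = -5 - d (b(d) = (d + 5)/(-1 + 0) = (5 + d)/(-1) = (5 + d)*(-1) = -5 - d)
p(-6/(2 - 1*5) + 6/3) + b(-3)*10 = 1 + (-5 - 1*(-3))*10 = 1 + (-5 + 3)*10 = 1 - 2*10 = 1 - 20 = -19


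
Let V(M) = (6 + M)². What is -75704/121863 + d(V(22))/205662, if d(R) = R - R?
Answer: -75704/121863 ≈ -0.62122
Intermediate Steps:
d(R) = 0
-75704/121863 + d(V(22))/205662 = -75704/121863 + 0/205662 = -75704*1/121863 + 0*(1/205662) = -75704/121863 + 0 = -75704/121863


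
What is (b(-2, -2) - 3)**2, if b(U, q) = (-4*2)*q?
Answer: 169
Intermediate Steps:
b(U, q) = -8*q
(b(-2, -2) - 3)**2 = (-8*(-2) - 3)**2 = (16 - 3)**2 = 13**2 = 169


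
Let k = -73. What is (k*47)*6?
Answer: -20586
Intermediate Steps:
(k*47)*6 = -73*47*6 = -3431*6 = -20586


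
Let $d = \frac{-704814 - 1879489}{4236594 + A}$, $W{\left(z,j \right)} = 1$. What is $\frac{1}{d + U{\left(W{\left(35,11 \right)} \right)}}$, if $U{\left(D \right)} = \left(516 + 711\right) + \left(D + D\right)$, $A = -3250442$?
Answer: $\frac{986152}{1209396505} \approx 0.00081541$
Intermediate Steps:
$d = - \frac{2584303}{986152}$ ($d = \frac{-704814 - 1879489}{4236594 - 3250442} = - \frac{2584303}{986152} \approx -2.6206$)
$U{\left(D \right)} = 1227 + 2 D$
$\frac{1}{d + U{\left(W{\left(35,11 \right)} \right)}} = \frac{1}{- \frac{2584303}{986152} + \left(1227 + 2 \cdot 1\right)} = \frac{1}{- \frac{2584303}{986152} + \left(1227 + 2\right)} = \frac{1}{- \frac{2584303}{986152} + 1229} = \frac{1}{\frac{1209396505}{986152}} = \frac{986152}{1209396505}$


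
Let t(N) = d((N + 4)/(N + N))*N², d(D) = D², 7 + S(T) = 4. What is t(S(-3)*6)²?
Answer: 2401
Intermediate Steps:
S(T) = -3 (S(T) = -7 + 4 = -3)
t(N) = (4 + N)²/4 (t(N) = ((N + 4)/(N + N))²*N² = ((4 + N)/((2*N)))²*N² = ((4 + N)*(1/(2*N)))²*N² = ((4 + N)/(2*N))²*N² = ((4 + N)²/(4*N²))*N² = (4 + N)²/4)
t(S(-3)*6)² = ((4 - 3*6)²/4)² = ((4 - 18)²/4)² = ((¼)*(-14)²)² = ((¼)*196)² = 49² = 2401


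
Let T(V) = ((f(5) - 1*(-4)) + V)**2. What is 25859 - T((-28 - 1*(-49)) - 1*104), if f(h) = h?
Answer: 20383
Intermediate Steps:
T(V) = (9 + V)**2 (T(V) = ((5 - 1*(-4)) + V)**2 = ((5 + 4) + V)**2 = (9 + V)**2)
25859 - T((-28 - 1*(-49)) - 1*104) = 25859 - (9 + ((-28 - 1*(-49)) - 1*104))**2 = 25859 - (9 + ((-28 + 49) - 104))**2 = 25859 - (9 + (21 - 104))**2 = 25859 - (9 - 83)**2 = 25859 - 1*(-74)**2 = 25859 - 1*5476 = 25859 - 5476 = 20383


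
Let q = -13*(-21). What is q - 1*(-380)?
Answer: 653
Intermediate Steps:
q = 273
q - 1*(-380) = 273 - 1*(-380) = 273 + 380 = 653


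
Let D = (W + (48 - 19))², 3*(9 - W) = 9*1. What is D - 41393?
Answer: -40168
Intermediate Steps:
W = 6 (W = 9 - 3 = 6)
D = 1225 (D = (6 + (48 - 19))² = (6 + 29)² = 35² = 1225)
D - 41393 = 1225 - 41393 = -40168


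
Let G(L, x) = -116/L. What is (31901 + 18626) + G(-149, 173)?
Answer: 7528639/149 ≈ 50528.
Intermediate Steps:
(31901 + 18626) + G(-149, 173) = (31901 + 18626) - 116/(-149) = 50527 - 116*(-1/149) = 50527 + 116/149 = 7528639/149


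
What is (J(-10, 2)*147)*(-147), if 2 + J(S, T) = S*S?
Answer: -2117682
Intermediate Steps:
J(S, T) = -2 + S² (J(S, T) = -2 + S*S = -2 + S²)
(J(-10, 2)*147)*(-147) = ((-2 + (-10)²)*147)*(-147) = ((-2 + 100)*147)*(-147) = (98*147)*(-147) = 14406*(-147) = -2117682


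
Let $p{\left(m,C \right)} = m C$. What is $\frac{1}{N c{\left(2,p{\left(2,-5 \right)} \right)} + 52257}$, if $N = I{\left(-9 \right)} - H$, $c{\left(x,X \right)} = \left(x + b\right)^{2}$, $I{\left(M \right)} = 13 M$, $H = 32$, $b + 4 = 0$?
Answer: $\frac{1}{51661} \approx 1.9357 \cdot 10^{-5}$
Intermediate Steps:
$b = -4$ ($b = -4 + 0 = -4$)
$p{\left(m,C \right)} = C m$
$c{\left(x,X \right)} = \left(-4 + x\right)^{2}$ ($c{\left(x,X \right)} = \left(x - 4\right)^{2} = \left(-4 + x\right)^{2}$)
$N = -149$ ($N = 13 \left(-9\right) - 32 = -117 - 32 = -149$)
$\frac{1}{N c{\left(2,p{\left(2,-5 \right)} \right)} + 52257} = \frac{1}{- 149 \left(-4 + 2\right)^{2} + 52257} = \frac{1}{- 149 \left(-2\right)^{2} + 52257} = \frac{1}{\left(-149\right) 4 + 52257} = \frac{1}{-596 + 52257} = \frac{1}{51661}$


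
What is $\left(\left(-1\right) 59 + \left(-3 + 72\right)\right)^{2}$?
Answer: $100$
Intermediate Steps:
$\left(\left(-1\right) 59 + \left(-3 + 72\right)\right)^{2} = \left(-59 + 69\right)^{2} = 10^{2} = 100$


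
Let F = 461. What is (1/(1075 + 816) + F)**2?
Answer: 759951549504/3575881 ≈ 2.1252e+5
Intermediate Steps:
(1/(1075 + 816) + F)**2 = (1/(1075 + 816) + 461)**2 = (1/1891 + 461)**2 = (871752/1891)**2 = 759951549504/3575881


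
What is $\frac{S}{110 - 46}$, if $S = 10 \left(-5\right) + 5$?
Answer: $- \frac{45}{64} \approx -0.70313$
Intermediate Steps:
$S = -45$ ($S = -50 + 5 = -45$)
$\frac{S}{110 - 46} = - \frac{45}{110 - 46} = - \frac{45}{64}$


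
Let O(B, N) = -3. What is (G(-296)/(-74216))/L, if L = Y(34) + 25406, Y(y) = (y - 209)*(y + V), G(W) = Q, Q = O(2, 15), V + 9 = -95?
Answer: 1/931559232 ≈ 1.0735e-9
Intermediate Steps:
V = -104 (V = -9 - 95 = -104)
Q = -3
G(W) = -3
Y(y) = (-209 + y)*(-104 + y) (Y(y) = (y - 209)*(y - 104) = (-209 + y)*(-104 + y))
L = 37656 (L = (21736 + 34**2 - 313*34) + 25406 = (21736 + 1156 - 10642) + 25406 = 12250 + 25406 = 37656)
(G(-296)/(-74216))/L = -3/(-74216)/37656 = -3*(-1/74216)*(1/37656) = (3/74216)*(1/37656) = 1/931559232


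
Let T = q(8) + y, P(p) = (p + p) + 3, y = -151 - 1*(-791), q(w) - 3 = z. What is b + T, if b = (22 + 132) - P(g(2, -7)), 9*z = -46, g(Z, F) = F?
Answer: 7226/9 ≈ 802.89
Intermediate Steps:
z = -46/9 (z = (1/9)*(-46) = -46/9 ≈ -5.1111)
q(w) = -19/9 (q(w) = 3 - 46/9 = -19/9)
y = 640 (y = -151 + 791 = 640)
P(p) = 3 + 2*p (P(p) = 2*p + 3 = 3 + 2*p)
b = 165 (b = (22 + 132) - (3 + 2*(-7)) = 154 - (3 - 14) = 154 - 1*(-11) = 154 + 11 = 165)
T = 5741/9 (T = -19/9 + 640 = 5741/9 ≈ 637.89)
b + T = 165 + 5741/9 = 7226/9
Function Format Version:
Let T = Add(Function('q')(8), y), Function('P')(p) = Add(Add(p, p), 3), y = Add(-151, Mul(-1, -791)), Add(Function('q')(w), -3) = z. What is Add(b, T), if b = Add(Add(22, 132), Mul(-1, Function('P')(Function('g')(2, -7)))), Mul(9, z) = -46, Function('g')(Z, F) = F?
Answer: Rational(7226, 9) ≈ 802.89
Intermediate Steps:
z = Rational(-46, 9) (z = Mul(Rational(1, 9), -46) = Rational(-46, 9) ≈ -5.1111)
Function('q')(w) = Rational(-19, 9) (Function('q')(w) = Add(3, Rational(-46, 9)) = Rational(-19, 9))
y = 640 (y = Add(-151, 791) = 640)
Function('P')(p) = Add(3, Mul(2, p)) (Function('P')(p) = Add(Mul(2, p), 3) = Add(3, Mul(2, p)))
b = 165 (b = Add(Add(22, 132), Mul(-1, Add(3, Mul(2, -7)))) = Add(154, Mul(-1, Add(3, -14))) = Add(154, Mul(-1, -11)) = Add(154, 11) = 165)
T = Rational(5741, 9) (T = Add(Rational(-19, 9), 640) = Rational(5741, 9) ≈ 637.89)
Add(b, T) = Add(165, Rational(5741, 9)) = Rational(7226, 9)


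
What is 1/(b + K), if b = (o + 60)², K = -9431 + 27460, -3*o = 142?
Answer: 9/163705 ≈ 5.4977e-5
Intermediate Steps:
o = -142/3 (o = -⅓*142 = -142/3 ≈ -47.333)
K = 18029
b = 1444/9 (b = (-142/3 + 60)² = (38/3)² = 1444/9 ≈ 160.44)
1/(b + K) = 1/(1444/9 + 18029) = 1/(163705/9) = 9/163705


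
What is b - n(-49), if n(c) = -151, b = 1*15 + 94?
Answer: 260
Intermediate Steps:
b = 109 (b = 15 + 94 = 109)
b - n(-49) = 109 - 1*(-151) = 109 + 151 = 260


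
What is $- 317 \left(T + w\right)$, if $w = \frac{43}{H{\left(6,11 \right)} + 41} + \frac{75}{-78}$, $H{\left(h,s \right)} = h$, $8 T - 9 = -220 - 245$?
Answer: $\frac{22098387}{1222} \approx 18084.0$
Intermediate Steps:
$T = -57$ ($T = \frac{9}{8} + \frac{-220 - 245}{8} = \frac{9}{8} + \frac{1}{8} \left(-465\right) = \frac{9}{8} - \frac{465}{8} = -57$)
$w = - \frac{57}{1222}$ ($w = \frac{43}{6 + 41} + \frac{75}{-78} = \frac{43}{47} + 75 \left(- \frac{1}{78}\right) = 43 \cdot \frac{1}{47} - \frac{25}{26} = \frac{43}{47} - \frac{25}{26} = - \frac{57}{1222} \approx -0.046645$)
$- 317 \left(T + w\right) = - 317 \left(-57 - \frac{57}{1222}\right) = \left(-317\right) \left(- \frac{69711}{1222}\right) = \frac{22098387}{1222}$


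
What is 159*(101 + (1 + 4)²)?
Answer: 20034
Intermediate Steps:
159*(101 + (1 + 4)²) = 159*(101 + 5²) = 159*(101 + 25) = 159*126 = 20034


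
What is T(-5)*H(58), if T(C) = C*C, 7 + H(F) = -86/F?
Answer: -6150/29 ≈ -212.07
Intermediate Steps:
H(F) = -7 - 86/F
T(C) = C**2
T(-5)*H(58) = (-5)**2*(-7 - 86/58) = 25*(-7 - 86*1/58) = 25*(-7 - 43/29) = 25*(-246/29) = -6150/29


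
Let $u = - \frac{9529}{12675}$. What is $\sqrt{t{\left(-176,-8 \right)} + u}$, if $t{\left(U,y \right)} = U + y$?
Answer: $\frac{i \sqrt{7025187}}{195} \approx 13.592 i$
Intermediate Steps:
$u = - \frac{733}{975}$ ($u = \left(-9529\right) \frac{1}{12675} = - \frac{733}{975} \approx -0.75179$)
$\sqrt{t{\left(-176,-8 \right)} + u} = \sqrt{\left(-176 - 8\right) - \frac{733}{975}} = \sqrt{-184 - \frac{733}{975}} = \sqrt{- \frac{180133}{975}} = \frac{i \sqrt{7025187}}{195}$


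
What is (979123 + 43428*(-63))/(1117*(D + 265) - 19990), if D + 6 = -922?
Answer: 1756841/760561 ≈ 2.3099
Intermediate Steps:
D = -928 (D = -6 - 922 = -928)
(979123 + 43428*(-63))/(1117*(D + 265) - 19990) = (979123 + 43428*(-63))/(1117*(-928 + 265) - 19990) = (979123 - 2735964)/(1117*(-663) - 19990) = -1756841/(-740571 - 19990) = -1756841/(-760561) = -1756841*(-1/760561) = 1756841/760561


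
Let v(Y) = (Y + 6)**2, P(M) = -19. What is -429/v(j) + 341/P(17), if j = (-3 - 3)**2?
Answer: -203225/11172 ≈ -18.191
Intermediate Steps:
j = 36 (j = (-6)**2 = 36)
v(Y) = (6 + Y)**2
-429/v(j) + 341/P(17) = -429/(6 + 36)**2 + 341/(-19) = -429/(42**2) + 341*(-1/19) = -429/1764 - 341/19 = -429*1/1764 - 341/19 = -143/588 - 341/19 = -203225/11172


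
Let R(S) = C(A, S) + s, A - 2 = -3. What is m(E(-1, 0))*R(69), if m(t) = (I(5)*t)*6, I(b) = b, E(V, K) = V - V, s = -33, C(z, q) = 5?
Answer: 0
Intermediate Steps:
A = -1 (A = 2 - 3 = -1)
E(V, K) = 0
R(S) = -28 (R(S) = 5 - 33 = -28)
m(t) = 30*t (m(t) = (5*t)*6 = 30*t)
m(E(-1, 0))*R(69) = (30*0)*(-28) = 0*(-28) = 0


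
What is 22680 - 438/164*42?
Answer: 925281/41 ≈ 22568.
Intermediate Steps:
22680 - 438/164*42 = 22680 - 438*(1/164)*42 = 22680 - 219*42/82 = 22680 - 1*4599/41 = 22680 - 4599/41 = 925281/41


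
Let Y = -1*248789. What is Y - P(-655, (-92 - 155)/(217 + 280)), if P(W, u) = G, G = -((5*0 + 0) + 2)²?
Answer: -248785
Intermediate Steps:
G = -4 (G = -((0 + 0) + 2)² = -(0 + 2)² = -1*2² = -1*4 = -4)
P(W, u) = -4
Y = -248789
Y - P(-655, (-92 - 155)/(217 + 280)) = -248789 - 1*(-4) = -248789 + 4 = -248785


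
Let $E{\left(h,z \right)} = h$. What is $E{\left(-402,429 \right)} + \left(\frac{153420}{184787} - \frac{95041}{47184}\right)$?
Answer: $- \frac{3515357274803}{8718989808} \approx -403.18$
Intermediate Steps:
$E{\left(-402,429 \right)} + \left(\frac{153420}{184787} - \frac{95041}{47184}\right) = -402 + \left(\frac{153420}{184787} - \frac{95041}{47184}\right) = -402 - \frac{10323371987}{8718989808} = - \frac{3515357274803}{8718989808}$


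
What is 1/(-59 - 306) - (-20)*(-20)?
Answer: -146001/365 ≈ -400.00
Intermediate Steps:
1/(-59 - 306) - (-20)*(-20) = 1/(-365) - 1*400 = -1/365 - 400 = -146001/365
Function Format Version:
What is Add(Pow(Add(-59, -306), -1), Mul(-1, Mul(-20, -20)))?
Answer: Rational(-146001, 365) ≈ -400.00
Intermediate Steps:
Add(Pow(Add(-59, -306), -1), Mul(-1, Mul(-20, -20))) = Add(Pow(-365, -1), Mul(-1, 400)) = Add(Rational(-1, 365), -400) = Rational(-146001, 365)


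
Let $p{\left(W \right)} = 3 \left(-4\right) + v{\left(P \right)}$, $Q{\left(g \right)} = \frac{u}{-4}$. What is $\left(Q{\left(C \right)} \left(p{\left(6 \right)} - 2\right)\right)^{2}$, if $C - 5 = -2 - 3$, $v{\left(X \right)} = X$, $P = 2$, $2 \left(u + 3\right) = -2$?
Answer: $144$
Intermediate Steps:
$u = -4$ ($u = -3 + \frac{1}{2} \left(-2\right) = -3 - 1 = -4$)
$C = 0$ ($C = 5 - 5 = 0$)
$Q{\left(g \right)} = 1$ ($Q{\left(g \right)} = - \frac{4}{-4} = \left(-4\right) \left(- \frac{1}{4}\right) = 1$)
$p{\left(W \right)} = -10$ ($p{\left(W \right)} = 3 \left(-4\right) + 2 = -12 + 2 = -10$)
$\left(Q{\left(C \right)} \left(p{\left(6 \right)} - 2\right)\right)^{2} = \left(1 \left(-10 - 2\right)\right)^{2} = \left(1 \left(-12\right)\right)^{2} = \left(-12\right)^{2} = 144$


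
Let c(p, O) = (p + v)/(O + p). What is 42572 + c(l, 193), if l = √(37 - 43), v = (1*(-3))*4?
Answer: 317203510/7451 + 41*I*√6/7451 ≈ 42572.0 + 0.013479*I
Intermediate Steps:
v = -12 (v = -3*4 = -12)
l = I*√6 (l = √(-6) = I*√6 ≈ 2.4495*I)
c(p, O) = (-12 + p)/(O + p) (c(p, O) = (p - 12)/(O + p) = (-12 + p)/(O + p))
42572 + c(l, 193) = 42572 + (-12 + I*√6)/(193 + I*√6)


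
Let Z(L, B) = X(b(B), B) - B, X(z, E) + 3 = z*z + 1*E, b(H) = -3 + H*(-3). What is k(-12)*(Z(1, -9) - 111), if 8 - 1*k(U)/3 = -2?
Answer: 13860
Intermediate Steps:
b(H) = -3 - 3*H
X(z, E) = -3 + E + z² (X(z, E) = -3 + (z*z + 1*E) = -3 + (z² + E) = -3 + (E + z²) = -3 + E + z²)
k(U) = 30 (k(U) = 24 - 3*(-2) = 24 + 6 = 30)
Z(L, B) = -3 + (-3 - 3*B)² (Z(L, B) = (-3 + B + (-3 - 3*B)²) - B = -3 + (-3 - 3*B)²)
k(-12)*(Z(1, -9) - 111) = 30*((-3 + 9*(1 - 9)²) - 111) = 30*((-3 + 9*(-8)²) - 111) = 30*((-3 + 9*64) - 111) = 30*((-3 + 576) - 111) = 30*(573 - 111) = 30*462 = 13860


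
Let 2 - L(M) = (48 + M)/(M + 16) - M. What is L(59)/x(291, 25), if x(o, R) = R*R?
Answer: 4468/46875 ≈ 0.095317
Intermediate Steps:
L(M) = 2 + M - (48 + M)/(16 + M) (L(M) = 2 - ((48 + M)/(M + 16) - M) = 2 - ((48 + M)/(16 + M) - M) = 2 - (-M + (48 + M)/(16 + M)) = 2 + (M - (48 + M)/(16 + M)) = 2 + M - (48 + M)/(16 + M))
x(o, R) = R²
L(59)/x(291, 25) = ((-16 + 59² + 17*59)/(16 + 59))/(25²) = ((-16 + 3481 + 1003)/75)/625 = ((1/75)*4468)*(1/625) = (4468/75)*(1/625) = 4468/46875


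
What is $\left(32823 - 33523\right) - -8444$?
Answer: $7744$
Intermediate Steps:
$\left(32823 - 33523\right) - -8444 = -700 + \left(-71123 + 79567\right) = -700 + 8444 = 7744$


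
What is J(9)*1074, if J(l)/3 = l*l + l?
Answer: 289980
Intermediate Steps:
J(l) = 3*l + 3*l² (J(l) = 3*(l*l + l) = 3*(l² + l) = 3*(l + l²) = 3*l + 3*l²)
J(9)*1074 = (3*9*(1 + 9))*1074 = (3*9*10)*1074 = 270*1074 = 289980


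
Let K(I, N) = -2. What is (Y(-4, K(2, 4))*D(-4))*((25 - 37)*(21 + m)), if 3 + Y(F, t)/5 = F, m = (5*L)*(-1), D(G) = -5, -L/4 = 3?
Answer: -170100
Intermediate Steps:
L = -12 (L = -4*3 = -12)
m = 60 (m = (5*(-12))*(-1) = -60*(-1) = 60)
Y(F, t) = -15 + 5*F
(Y(-4, K(2, 4))*D(-4))*((25 - 37)*(21 + m)) = ((-15 + 5*(-4))*(-5))*((25 - 37)*(21 + 60)) = ((-15 - 20)*(-5))*(-12*81) = -35*(-5)*(-972) = 175*(-972) = -170100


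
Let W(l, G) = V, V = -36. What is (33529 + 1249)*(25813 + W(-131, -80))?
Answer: 896472506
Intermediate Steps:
W(l, G) = -36
(33529 + 1249)*(25813 + W(-131, -80)) = (33529 + 1249)*(25813 - 36) = 34778*25777 = 896472506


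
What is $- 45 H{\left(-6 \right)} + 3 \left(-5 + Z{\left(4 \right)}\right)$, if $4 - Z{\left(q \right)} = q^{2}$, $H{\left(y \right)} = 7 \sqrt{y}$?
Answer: $-51 - 315 i \sqrt{6} \approx -51.0 - 771.59 i$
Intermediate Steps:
$Z{\left(q \right)} = 4 - q^{2}$
$- 45 H{\left(-6 \right)} + 3 \left(-5 + Z{\left(4 \right)}\right) = - 45 \cdot 7 \sqrt{-6} + 3 \left(-5 + \left(4 - 4^{2}\right)\right) = - 45 \cdot 7 i \sqrt{6} + 3 \left(-5 + \left(4 - 16\right)\right) = - 315 i \sqrt{6} + 3 \left(-5 - 12\right) = - 315 i \sqrt{6} + 3 \left(-17\right) = - 315 i \sqrt{6} - 51 = -51 - 315 i \sqrt{6}$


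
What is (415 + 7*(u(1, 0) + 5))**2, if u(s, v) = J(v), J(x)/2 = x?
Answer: 202500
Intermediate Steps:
J(x) = 2*x
u(s, v) = 2*v
(415 + 7*(u(1, 0) + 5))**2 = (415 + 7*(2*0 + 5))**2 = (415 + 7*(0 + 5))**2 = (415 + 7*5)**2 = (415 + 35)**2 = 450**2 = 202500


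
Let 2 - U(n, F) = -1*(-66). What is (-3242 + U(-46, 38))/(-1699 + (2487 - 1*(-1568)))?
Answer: -87/62 ≈ -1.4032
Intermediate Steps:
U(n, F) = -64 (U(n, F) = 2 - (-1)*(-66) = 2 - 1*66 = 2 - 66 = -64)
(-3242 + U(-46, 38))/(-1699 + (2487 - 1*(-1568))) = (-3242 - 64)/(-1699 + (2487 - 1*(-1568))) = -3306/(-1699 + (2487 + 1568)) = -3306/(-1699 + 4055) = -3306/2356 = -3306*1/2356 = -87/62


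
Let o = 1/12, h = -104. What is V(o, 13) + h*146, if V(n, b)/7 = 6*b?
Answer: -14638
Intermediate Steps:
o = 1/12 ≈ 0.083333
V(n, b) = 42*b (V(n, b) = 7*(6*b) = 42*b)
V(o, 13) + h*146 = 42*13 - 104*146 = 546 - 15184 = -14638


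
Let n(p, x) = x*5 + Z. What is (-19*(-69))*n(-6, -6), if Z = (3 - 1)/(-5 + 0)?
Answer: -199272/5 ≈ -39854.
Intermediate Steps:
Z = -⅖ (Z = 2/(-5) = 2*(-⅕) = -⅖ ≈ -0.40000)
n(p, x) = -⅖ + 5*x (n(p, x) = x*5 - ⅖ = 5*x - ⅖ = -⅖ + 5*x)
(-19*(-69))*n(-6, -6) = (-19*(-69))*(-⅖ + 5*(-6)) = 1311*(-⅖ - 30) = 1311*(-152/5) = -199272/5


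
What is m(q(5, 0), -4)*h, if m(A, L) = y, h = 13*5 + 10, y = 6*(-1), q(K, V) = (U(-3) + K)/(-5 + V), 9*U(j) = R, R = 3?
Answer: -450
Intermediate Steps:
U(j) = 1/3 (U(j) = (1/9)*3 = 1/3)
q(K, V) = (1/3 + K)/(-5 + V)
y = -6
h = 75 (h = 65 + 10 = 75)
m(A, L) = -6
m(q(5, 0), -4)*h = -6*75 = -450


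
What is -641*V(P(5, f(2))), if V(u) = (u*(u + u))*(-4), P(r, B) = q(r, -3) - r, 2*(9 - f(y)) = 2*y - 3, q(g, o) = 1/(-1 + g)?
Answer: 231401/2 ≈ 1.1570e+5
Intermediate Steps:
f(y) = 21/2 - y (f(y) = 9 - (2*y - 3)/2 = 9 - (-3 + 2*y)/2 = 9 + (3/2 - y) = 21/2 - y)
P(r, B) = 1/(-1 + r) - r
V(u) = -8*u² (V(u) = (u*(2*u))*(-4) = (2*u²)*(-4) = -8*u²)
-641*V(P(5, f(2))) = -(-5128)*((1 - 1*5*(-1 + 5))/(-1 + 5))² = -(-5128)*((1 - 1*5*4)/4)² = -(-5128)*((1 - 20)/4)² = -(-5128)*((¼)*(-19))² = -(-5128)*(-19/4)² = -(-5128)*361/16 = -641*(-361/2) = 231401/2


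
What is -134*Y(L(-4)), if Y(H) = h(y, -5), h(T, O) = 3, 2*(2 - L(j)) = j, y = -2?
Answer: -402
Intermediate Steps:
L(j) = 2 - j/2
Y(H) = 3
-134*Y(L(-4)) = -134*3 = -402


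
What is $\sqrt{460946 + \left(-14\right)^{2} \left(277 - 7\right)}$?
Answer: $\sqrt{513866} \approx 716.84$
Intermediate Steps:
$\sqrt{460946 + \left(-14\right)^{2} \left(277 - 7\right)} = \sqrt{460946 + 196 \cdot 270} = \sqrt{460946 + 52920} = \sqrt{513866}$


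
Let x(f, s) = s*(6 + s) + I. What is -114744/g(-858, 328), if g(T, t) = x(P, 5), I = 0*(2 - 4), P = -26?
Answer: -114744/55 ≈ -2086.3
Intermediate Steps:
I = 0 (I = 0*(-2) = 0)
x(f, s) = s*(6 + s) (x(f, s) = s*(6 + s) + 0 = s*(6 + s))
g(T, t) = 55 (g(T, t) = 5*(6 + 5) = 5*11 = 55)
-114744/g(-858, 328) = -114744/55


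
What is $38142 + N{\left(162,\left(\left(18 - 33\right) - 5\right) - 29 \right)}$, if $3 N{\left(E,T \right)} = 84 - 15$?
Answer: $38165$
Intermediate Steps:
$N{\left(E,T \right)} = 23$ ($N{\left(E,T \right)} = \frac{84 - 15}{3} = \frac{1}{3} \cdot 69 = 23$)
$38142 + N{\left(162,\left(\left(18 - 33\right) - 5\right) - 29 \right)} = 38142 + 23 = 38165$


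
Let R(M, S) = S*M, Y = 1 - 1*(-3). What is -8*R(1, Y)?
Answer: -32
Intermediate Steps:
Y = 4 (Y = 1 + 3 = 4)
R(M, S) = M*S
-8*R(1, Y) = -8*4 = -32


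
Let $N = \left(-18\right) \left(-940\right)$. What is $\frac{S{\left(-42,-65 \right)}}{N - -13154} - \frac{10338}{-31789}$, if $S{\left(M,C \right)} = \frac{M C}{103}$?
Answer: $\frac{16055000103}{49235152879} \approx 0.32609$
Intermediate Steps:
$N = 16920$
$S{\left(M,C \right)} = \frac{C M}{103}$ ($S{\left(M,C \right)} = C M \frac{1}{103} = \frac{C M}{103}$)
$\frac{S{\left(-42,-65 \right)}}{N - -13154} - \frac{10338}{-31789} = \frac{\frac{1}{103} \left(-65\right) \left(-42\right)}{16920 - -13154} - \frac{10338}{-31789} = \frac{2730}{103 \left(16920 + 13154\right)} - - \frac{10338}{31789} = \frac{2730}{103 \cdot 30074} + \frac{10338}{31789} = \frac{2730}{103} \cdot \frac{1}{30074} + \frac{10338}{31789} = \frac{1365}{1548811} + \frac{10338}{31789} = \frac{16055000103}{49235152879}$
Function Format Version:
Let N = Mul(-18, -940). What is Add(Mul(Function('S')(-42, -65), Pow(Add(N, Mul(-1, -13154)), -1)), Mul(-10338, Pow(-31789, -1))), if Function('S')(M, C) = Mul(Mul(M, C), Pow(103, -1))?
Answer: Rational(16055000103, 49235152879) ≈ 0.32609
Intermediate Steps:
N = 16920
Function('S')(M, C) = Mul(Rational(1, 103), C, M) (Function('S')(M, C) = Mul(Mul(C, M), Rational(1, 103)) = Mul(Rational(1, 103), C, M))
Add(Mul(Function('S')(-42, -65), Pow(Add(N, Mul(-1, -13154)), -1)), Mul(-10338, Pow(-31789, -1))) = Add(Mul(Mul(Rational(1, 103), -65, -42), Pow(Add(16920, Mul(-1, -13154)), -1)), Mul(-10338, Pow(-31789, -1))) = Add(Mul(Rational(2730, 103), Pow(Add(16920, 13154), -1)), Mul(-10338, Rational(-1, 31789))) = Add(Mul(Rational(2730, 103), Pow(30074, -1)), Rational(10338, 31789)) = Add(Mul(Rational(2730, 103), Rational(1, 30074)), Rational(10338, 31789)) = Add(Rational(1365, 1548811), Rational(10338, 31789)) = Rational(16055000103, 49235152879)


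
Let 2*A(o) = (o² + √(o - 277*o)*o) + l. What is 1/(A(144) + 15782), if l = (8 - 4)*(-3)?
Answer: 817/27798176 - 27*I*√69/13899088 ≈ 2.939e-5 - 1.6136e-5*I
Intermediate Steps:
l = -12 (l = 4*(-3) = -12)
A(o) = -6 + o²/2 + o*√69*√(-o) (A(o) = ((o² + √(o - 277*o)*o) - 12)/2 = ((o² + √(-276*o)*o) - 12)/2 = ((o² + (2*√69*√(-o))*o) - 12)/2 = ((o² + 2*o*√69*√(-o)) - 12)/2 = (-12 + o² + 2*o*√69*√(-o))/2 = -6 + o²/2 + o*√69*√(-o))
1/(A(144) + 15782) = 1/((-6 + (½)*144² - √69*(-1*144)^(3/2)) + 15782) = 1/((-6 + (½)*20736 - √69*(-144)^(3/2)) + 15782) = 1/((-6 + 10368 - √69*(-1728*I)) + 15782) = 1/((-6 + 10368 + 1728*I*√69) + 15782) = 1/((10362 + 1728*I*√69) + 15782) = 1/(26144 + 1728*I*√69)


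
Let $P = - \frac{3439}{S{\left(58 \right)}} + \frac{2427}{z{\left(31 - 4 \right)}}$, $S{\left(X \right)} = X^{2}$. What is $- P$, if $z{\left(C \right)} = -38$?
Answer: $\frac{4147555}{63916} \approx 64.891$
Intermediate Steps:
$P = - \frac{4147555}{63916}$ ($P = - \frac{3439}{58^{2}} + \frac{2427}{-38} = - \frac{3439}{3364} + 2427 \left(- \frac{1}{38}\right) = \left(-3439\right) \frac{1}{3364} - \frac{2427}{38} = - \frac{3439}{3364} - \frac{2427}{38} = - \frac{4147555}{63916} \approx -64.891$)
$- P = \left(-1\right) \left(- \frac{4147555}{63916}\right) = \frac{4147555}{63916}$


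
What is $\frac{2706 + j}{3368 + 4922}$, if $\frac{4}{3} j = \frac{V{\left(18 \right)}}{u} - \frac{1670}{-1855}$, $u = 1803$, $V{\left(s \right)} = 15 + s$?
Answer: $\frac{2414052549}{7393718360} \approx 0.3265$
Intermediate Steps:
$j = \frac{614445}{891884}$ ($j = \frac{3 \left(\frac{15 + 18}{1803} - \frac{1670}{-1855}\right)}{4} = \frac{3 \left(33 \cdot \frac{1}{1803} - - \frac{334}{371}\right)}{4} = \frac{3 \left(\frac{11}{601} + \frac{334}{371}\right)}{4} = \frac{3}{4} \cdot \frac{204815}{222971} = \frac{614445}{891884} \approx 0.68893$)
$\frac{2706 + j}{3368 + 4922} = \frac{2706 + \frac{614445}{891884}}{3368 + 4922} = \frac{2414052549}{891884 \cdot 8290} = \frac{2414052549}{891884} \cdot \frac{1}{8290} = \frac{2414052549}{7393718360}$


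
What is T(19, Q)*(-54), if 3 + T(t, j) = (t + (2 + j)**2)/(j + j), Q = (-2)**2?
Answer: -837/4 ≈ -209.25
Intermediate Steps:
Q = 4
T(t, j) = -3 + (t + (2 + j)**2)/(2*j) (T(t, j) = -3 + (t + (2 + j)**2)/(j + j) = -3 + (t + (2 + j)**2)/((2*j)) = -3 + (t + (2 + j)**2)*(1/(2*j)) = -3 + (t + (2 + j)**2)/(2*j))
T(19, Q)*(-54) = ((1/2)*(19 + (2 + 4)**2 - 6*4)/4)*(-54) = ((1/2)*(1/4)*(19 + 6**2 - 24))*(-54) = ((1/2)*(1/4)*(19 + 36 - 24))*(-54) = ((1/2)*(1/4)*31)*(-54) = (31/8)*(-54) = -837/4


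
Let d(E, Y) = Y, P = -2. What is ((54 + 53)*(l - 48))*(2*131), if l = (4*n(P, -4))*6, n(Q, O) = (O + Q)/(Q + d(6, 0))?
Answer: 672816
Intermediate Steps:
n(Q, O) = (O + Q)/Q (n(Q, O) = (O + Q)/(Q + 0) = (O + Q)/Q)
l = 72 (l = (4*((-4 - 2)/(-2)))*6 = (4*(-½*(-6)))*6 = (4*3)*6 = 12*6 = 72)
((54 + 53)*(l - 48))*(2*131) = ((54 + 53)*(72 - 48))*(2*131) = (107*24)*262 = 2568*262 = 672816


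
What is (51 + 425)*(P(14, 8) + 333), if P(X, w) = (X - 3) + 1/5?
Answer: 819196/5 ≈ 1.6384e+5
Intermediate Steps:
P(X, w) = -14/5 + X (P(X, w) = (-3 + X) + 1/5 = -14/5 + X)
(51 + 425)*(P(14, 8) + 333) = (51 + 425)*((-14/5 + 14) + 333) = 476*(56/5 + 333) = 476*(1721/5) = 819196/5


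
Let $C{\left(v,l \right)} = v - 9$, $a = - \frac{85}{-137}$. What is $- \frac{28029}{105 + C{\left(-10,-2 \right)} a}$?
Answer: $- \frac{3839973}{12770} \approx -300.7$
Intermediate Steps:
$a = \frac{85}{137}$ ($a = \left(-85\right) \left(- \frac{1}{137}\right) = \frac{85}{137} \approx 0.62044$)
$C{\left(v,l \right)} = -9 + v$
$- \frac{28029}{105 + C{\left(-10,-2 \right)} a} = - \frac{28029}{105 + \left(-9 - 10\right) \frac{85}{137}} = - \frac{28029}{105 - \frac{1615}{137}} = - \frac{28029}{\frac{12770}{137}} = \left(-28029\right) \frac{137}{12770} = - \frac{3839973}{12770}$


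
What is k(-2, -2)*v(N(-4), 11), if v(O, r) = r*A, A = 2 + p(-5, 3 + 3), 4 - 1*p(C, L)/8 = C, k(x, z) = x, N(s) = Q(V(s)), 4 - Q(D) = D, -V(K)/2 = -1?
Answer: -1628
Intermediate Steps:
V(K) = 2 (V(K) = -2*(-1) = 2)
Q(D) = 4 - D
N(s) = 2 (N(s) = 4 - 1*2 = 4 - 2 = 2)
p(C, L) = 32 - 8*C
A = 74 (A = 2 + (32 - 8*(-5)) = 2 + (32 + 40) = 2 + 72 = 74)
v(O, r) = 74*r (v(O, r) = r*74 = 74*r)
k(-2, -2)*v(N(-4), 11) = -148*11 = -2*814 = -1628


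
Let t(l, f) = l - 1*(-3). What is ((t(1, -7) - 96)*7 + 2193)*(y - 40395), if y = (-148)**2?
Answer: -28642559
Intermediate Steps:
t(l, f) = 3 + l (t(l, f) = l + 3 = 3 + l)
y = 21904
((t(1, -7) - 96)*7 + 2193)*(y - 40395) = (((3 + 1) - 96)*7 + 2193)*(21904 - 40395) = ((4 - 96)*7 + 2193)*(-18491) = (-92*7 + 2193)*(-18491) = (-644 + 2193)*(-18491) = 1549*(-18491) = -28642559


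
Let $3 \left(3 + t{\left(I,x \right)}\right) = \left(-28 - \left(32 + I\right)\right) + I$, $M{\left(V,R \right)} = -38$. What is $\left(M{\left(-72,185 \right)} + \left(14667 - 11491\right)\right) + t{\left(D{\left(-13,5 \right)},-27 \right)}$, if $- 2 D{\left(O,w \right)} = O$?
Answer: $3115$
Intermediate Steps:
$D{\left(O,w \right)} = - \frac{O}{2}$
$t{\left(I,x \right)} = -23$ ($t{\left(I,x \right)} = -3 + \frac{\left(-28 - \left(32 + I\right)\right) + I}{3} = -3 + \frac{\left(-60 - I\right) + I}{3} = -3 + \frac{1}{3} \left(-60\right) = -3 - 20 = -23$)
$\left(M{\left(-72,185 \right)} + \left(14667 - 11491\right)\right) + t{\left(D{\left(-13,5 \right)},-27 \right)} = \left(-38 + \left(14667 - 11491\right)\right) - 23 = \left(-38 + 3176\right) - 23 = 3138 - 23 = 3115$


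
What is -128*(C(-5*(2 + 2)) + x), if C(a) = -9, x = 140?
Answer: -16768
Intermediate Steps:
-128*(C(-5*(2 + 2)) + x) = -128*(-9 + 140) = -128*131 = -16768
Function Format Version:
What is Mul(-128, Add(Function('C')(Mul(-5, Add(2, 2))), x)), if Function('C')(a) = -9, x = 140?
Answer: -16768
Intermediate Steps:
Mul(-128, Add(Function('C')(Mul(-5, Add(2, 2))), x)) = Mul(-128, Add(-9, 140)) = Mul(-128, 131) = -16768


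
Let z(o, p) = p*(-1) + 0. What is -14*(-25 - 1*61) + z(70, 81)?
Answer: 1123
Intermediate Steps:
z(o, p) = -p (z(o, p) = -p + 0 = -p)
-14*(-25 - 1*61) + z(70, 81) = -14*(-25 - 1*61) - 1*81 = -14*(-25 - 61) - 81 = -14*(-86) - 81 = 1204 - 81 = 1123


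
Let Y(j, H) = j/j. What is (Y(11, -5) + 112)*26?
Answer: 2938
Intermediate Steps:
Y(j, H) = 1
(Y(11, -5) + 112)*26 = (1 + 112)*26 = 113*26 = 2938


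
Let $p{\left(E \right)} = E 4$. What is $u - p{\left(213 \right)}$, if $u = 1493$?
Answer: $641$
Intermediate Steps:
$p{\left(E \right)} = 4 E$
$u - p{\left(213 \right)} = 1493 - 4 \cdot 213 = 1493 - 852 = 641$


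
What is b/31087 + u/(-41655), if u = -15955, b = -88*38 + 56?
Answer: 71806289/258985797 ≈ 0.27726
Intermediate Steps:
b = -3288 (b = -3344 + 56 = -3288)
b/31087 + u/(-41655) = -3288/31087 - 15955/(-41655) = -3288*1/31087 - 15955*(-1/41655) = -3288/31087 + 3191/8331 = 71806289/258985797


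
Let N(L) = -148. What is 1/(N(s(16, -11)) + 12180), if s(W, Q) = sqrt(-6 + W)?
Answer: 1/12032 ≈ 8.3112e-5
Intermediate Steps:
1/(N(s(16, -11)) + 12180) = 1/(-148 + 12180) = 1/12032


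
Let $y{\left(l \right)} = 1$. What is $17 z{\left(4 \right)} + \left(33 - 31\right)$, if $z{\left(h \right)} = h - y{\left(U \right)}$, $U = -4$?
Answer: $53$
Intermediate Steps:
$z{\left(h \right)} = -1 + h$ ($z{\left(h \right)} = h - 1 = -1 + h$)
$17 z{\left(4 \right)} + \left(33 - 31\right) = 17 \left(-1 + 4\right) + \left(33 - 31\right) = 17 \cdot 3 + \left(33 - 31\right) = 51 + 2 = 53$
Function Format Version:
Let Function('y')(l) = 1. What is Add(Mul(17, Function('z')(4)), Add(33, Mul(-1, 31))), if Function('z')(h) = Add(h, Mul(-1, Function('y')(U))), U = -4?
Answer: 53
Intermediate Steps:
Function('z')(h) = Add(-1, h) (Function('z')(h) = Add(h, Mul(-1, 1)) = Add(h, -1) = Add(-1, h))
Add(Mul(17, Function('z')(4)), Add(33, Mul(-1, 31))) = Add(Mul(17, Add(-1, 4)), Add(33, Mul(-1, 31))) = Add(Mul(17, 3), Add(33, -31)) = Add(51, 2) = 53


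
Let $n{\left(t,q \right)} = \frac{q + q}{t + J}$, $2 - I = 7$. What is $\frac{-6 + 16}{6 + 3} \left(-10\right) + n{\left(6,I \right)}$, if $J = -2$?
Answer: $- \frac{245}{18} \approx -13.611$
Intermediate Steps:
$I = -5$ ($I = 2 - 7 = -5$)
$n{\left(t,q \right)} = \frac{2 q}{-2 + t}$ ($n{\left(t,q \right)} = \frac{q + q}{t - 2} = \frac{2 q}{-2 + t}$)
$\frac{-6 + 16}{6 + 3} \left(-10\right) + n{\left(6,I \right)} = \frac{-6 + 16}{6 + 3} \left(-10\right) + 2 \left(-5\right) \frac{1}{-2 + 6} = \frac{10}{9} \left(-10\right) + 2 \left(-5\right) \frac{1}{4} = 10 \cdot \frac{1}{9} \left(-10\right) + 2 \left(-5\right) \frac{1}{4} = \frac{10}{9} \left(-10\right) - \frac{5}{2} = - \frac{100}{9} - \frac{5}{2} = - \frac{245}{18}$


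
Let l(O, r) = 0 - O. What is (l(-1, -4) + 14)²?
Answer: 225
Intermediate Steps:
l(O, r) = -O
(l(-1, -4) + 14)² = (-1*(-1) + 14)² = (1 + 14)² = 15² = 225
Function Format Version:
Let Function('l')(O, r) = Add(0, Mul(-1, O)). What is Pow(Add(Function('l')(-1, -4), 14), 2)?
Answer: 225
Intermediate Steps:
Function('l')(O, r) = Mul(-1, O)
Pow(Add(Function('l')(-1, -4), 14), 2) = Pow(Add(Mul(-1, -1), 14), 2) = Pow(Add(1, 14), 2) = Pow(15, 2) = 225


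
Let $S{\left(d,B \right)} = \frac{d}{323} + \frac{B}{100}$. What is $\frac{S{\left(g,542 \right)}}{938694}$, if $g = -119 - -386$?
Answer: $\frac{100883}{15159908100} \approx 6.6546 \cdot 10^{-6}$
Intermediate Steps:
$g = 267$ ($g = -119 + 386 = 267$)
$S{\left(d,B \right)} = \frac{B}{100} + \frac{d}{323}$ ($S{\left(d,B \right)} = d \frac{1}{323} + B \frac{1}{100} = \frac{d}{323} + \frac{B}{100} = \frac{B}{100} + \frac{d}{323}$)
$\frac{S{\left(g,542 \right)}}{938694} = \frac{\frac{1}{100} \cdot 542 + \frac{1}{323} \cdot 267}{938694} = \left(\frac{271}{50} + \frac{267}{323}\right) \frac{1}{938694} = \frac{100883}{16150} \cdot \frac{1}{938694} = \frac{100883}{15159908100}$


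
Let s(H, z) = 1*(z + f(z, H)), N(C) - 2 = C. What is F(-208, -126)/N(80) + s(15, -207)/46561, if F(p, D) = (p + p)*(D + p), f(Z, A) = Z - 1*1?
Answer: 3234668777/1909001 ≈ 1694.4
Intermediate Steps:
f(Z, A) = -1 + Z (f(Z, A) = Z - 1 = -1 + Z)
N(C) = 2 + C
s(H, z) = -1 + 2*z (s(H, z) = 1*(z + (-1 + z)) = 1*(-1 + 2*z) = -1 + 2*z)
F(p, D) = 2*p*(D + p) (F(p, D) = (2*p)*(D + p) = 2*p*(D + p))
F(-208, -126)/N(80) + s(15, -207)/46561 = (2*(-208)*(-126 - 208))/(2 + 80) + (-1 + 2*(-207))/46561 = (2*(-208)*(-334))/82 + (-1 - 414)*(1/46561) = 138944*(1/82) - 415*1/46561 = 69472/41 - 415/46561 = 3234668777/1909001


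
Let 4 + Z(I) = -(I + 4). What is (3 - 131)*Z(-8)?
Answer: 0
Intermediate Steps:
Z(I) = -8 - I (Z(I) = -4 - (I + 4) = -4 - (4 + I) = -4 + (-4 - I) = -8 - I)
(3 - 131)*Z(-8) = (3 - 131)*(-8 - 1*(-8)) = -128*(-8 + 8) = -128*0 = 0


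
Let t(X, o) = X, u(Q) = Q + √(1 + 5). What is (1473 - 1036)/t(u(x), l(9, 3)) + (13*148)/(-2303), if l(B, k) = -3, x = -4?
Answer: -2022442/11515 - 437*√6/10 ≈ -282.68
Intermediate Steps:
u(Q) = Q + √6
(1473 - 1036)/t(u(x), l(9, 3)) + (13*148)/(-2303) = (1473 - 1036)/(-4 + √6) + (13*148)/(-2303) = 437/(-4 + √6) + 1924*(-1/2303) = 437/(-4 + √6) - 1924/2303 = -1924/2303 + 437/(-4 + √6)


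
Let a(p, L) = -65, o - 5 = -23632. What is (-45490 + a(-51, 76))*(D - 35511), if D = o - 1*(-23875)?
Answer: 1606405965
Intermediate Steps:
o = -23627 (o = 5 - 23632 = -23627)
D = 248 (D = -23627 - 1*(-23875) = -23627 + 23875 = 248)
(-45490 + a(-51, 76))*(D - 35511) = (-45490 - 65)*(248 - 35511) = -45555*(-35263) = 1606405965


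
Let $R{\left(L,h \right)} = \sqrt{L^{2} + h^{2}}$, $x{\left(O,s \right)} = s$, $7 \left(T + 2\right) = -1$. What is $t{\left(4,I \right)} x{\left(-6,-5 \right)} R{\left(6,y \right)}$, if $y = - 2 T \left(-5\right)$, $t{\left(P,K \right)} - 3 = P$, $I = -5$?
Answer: $- 30 \sqrt{674} \approx -778.85$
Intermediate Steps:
$T = - \frac{15}{7}$ ($T = -2 + \frac{1}{7} \left(-1\right) = -2 - \frac{1}{7} = - \frac{15}{7} \approx -2.1429$)
$t{\left(P,K \right)} = 3 + P$
$y = - \frac{150}{7}$ ($y = \left(-2\right) \left(- \frac{15}{7}\right) \left(-5\right) = \frac{30}{7} \left(-5\right) = - \frac{150}{7} \approx -21.429$)
$t{\left(4,I \right)} x{\left(-6,-5 \right)} R{\left(6,y \right)} = \left(3 + 4\right) \left(-5\right) \sqrt{6^{2} + \left(- \frac{150}{7}\right)^{2}} = 7 \left(-5\right) \sqrt{36 + \frac{22500}{49}} = - 35 \sqrt{\frac{24264}{49}} = - 35 \frac{6 \sqrt{674}}{7} = - 30 \sqrt{674}$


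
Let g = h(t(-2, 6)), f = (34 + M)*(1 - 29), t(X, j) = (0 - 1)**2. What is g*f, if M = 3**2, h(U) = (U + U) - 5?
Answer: 3612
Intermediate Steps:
t(X, j) = 1 (t(X, j) = (-1)**2 = 1)
h(U) = -5 + 2*U (h(U) = 2*U - 5 = -5 + 2*U)
M = 9
f = -1204 (f = (34 + 9)*(1 - 29) = 43*(-28) = -1204)
g = -3 (g = -5 + 2*1 = -5 + 2 = -3)
g*f = -3*(-1204) = 3612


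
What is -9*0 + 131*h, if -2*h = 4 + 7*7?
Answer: -6943/2 ≈ -3471.5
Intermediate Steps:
h = -53/2 (h = -(4 + 7*7)/2 = -(4 + 49)/2 = -1/2*53 = -53/2 ≈ -26.500)
-9*0 + 131*h = -9*0 + 131*(-53/2) = 0 - 6943/2 = -6943/2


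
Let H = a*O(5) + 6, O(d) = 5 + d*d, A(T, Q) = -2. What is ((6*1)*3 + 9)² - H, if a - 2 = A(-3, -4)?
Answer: 723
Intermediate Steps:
a = 0 (a = 2 - 2 = 0)
O(d) = 5 + d²
H = 6 (H = 0*(5 + 5²) + 6 = 0*(5 + 25) + 6 = 0*30 + 6 = 0 + 6 = 6)
((6*1)*3 + 9)² - H = ((6*1)*3 + 9)² - 1*6 = (6*3 + 9)² - 6 = (18 + 9)² - 6 = 27² - 6 = 729 - 6 = 723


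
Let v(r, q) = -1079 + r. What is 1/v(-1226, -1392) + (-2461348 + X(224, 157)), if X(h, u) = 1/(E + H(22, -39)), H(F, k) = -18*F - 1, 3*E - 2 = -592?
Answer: -10104338125036/4105205 ≈ -2.4613e+6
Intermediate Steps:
E = -590/3 (E = ⅔ + (⅓)*(-592) = ⅔ - 592/3 = -590/3 ≈ -196.67)
H(F, k) = -1 - 18*F
X(h, u) = -3/1781 (X(h, u) = 1/(-590/3 + (-1 - 18*22)) = 1/(-590/3 + (-1 - 396)) = 1/(-590/3 - 397) = 1/(-1781/3) = -3/1781)
1/v(-1226, -1392) + (-2461348 + X(224, 157)) = 1/(-1079 - 1226) + (-2461348 - 3/1781) = 1/(-2305) - 4383660791/1781 = -1/2305 - 4383660791/1781 = -10104338125036/4105205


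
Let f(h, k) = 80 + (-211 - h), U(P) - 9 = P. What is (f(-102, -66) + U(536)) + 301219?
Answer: 301735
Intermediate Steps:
U(P) = 9 + P
f(h, k) = -131 - h
(f(-102, -66) + U(536)) + 301219 = ((-131 - 1*(-102)) + (9 + 536)) + 301219 = ((-131 + 102) + 545) + 301219 = (-29 + 545) + 301219 = 516 + 301219 = 301735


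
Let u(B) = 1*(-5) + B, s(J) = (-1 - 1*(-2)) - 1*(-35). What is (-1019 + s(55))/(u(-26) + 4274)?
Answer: -983/4243 ≈ -0.23168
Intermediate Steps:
s(J) = 36 (s(J) = (-1 + 2) + 35 = 1 + 35 = 36)
u(B) = -5 + B
(-1019 + s(55))/(u(-26) + 4274) = (-1019 + 36)/((-5 - 26) + 4274) = -983/(-31 + 4274) = -983/4243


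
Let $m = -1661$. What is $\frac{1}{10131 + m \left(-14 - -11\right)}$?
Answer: $\frac{1}{15114} \approx 6.6164 \cdot 10^{-5}$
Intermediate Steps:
$\frac{1}{10131 + m \left(-14 - -11\right)} = \frac{1}{10131 - 1661 \left(-14 - -11\right)} = \frac{1}{10131 - 1661 \left(-14 + 11\right)} = \frac{1}{10131 - -4983} = \frac{1}{10131 + 4983} = \frac{1}{15114}$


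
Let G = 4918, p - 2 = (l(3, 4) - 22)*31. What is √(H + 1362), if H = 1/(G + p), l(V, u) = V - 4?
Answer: √24105836545/4207 ≈ 36.905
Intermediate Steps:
l(V, u) = -4 + V
p = -711 (p = 2 + ((-4 + 3) - 22)*31 = 2 + (-1 - 22)*31 = 2 - 23*31 = 2 - 713 = -711)
H = 1/4207 (H = 1/(4918 - 711) = 1/4207 ≈ 0.00023770)
√(H + 1362) = √(1/4207 + 1362) = √(5729935/4207) = √24105836545/4207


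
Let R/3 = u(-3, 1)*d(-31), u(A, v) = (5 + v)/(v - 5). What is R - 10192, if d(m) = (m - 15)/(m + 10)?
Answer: -71413/7 ≈ -10202.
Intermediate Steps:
u(A, v) = (5 + v)/(-5 + v)
d(m) = (-15 + m)/(10 + m)
R = -69/7 (R = 3*(((5 + 1)/(-5 + 1))*((-15 - 31)/(10 - 31))) = 3*((6/(-4))*(-46/(-21))) = 3*((-¼*6)*(-1/21*(-46))) = 3*(-3/2*46/21) = 3*(-23/7) = -69/7 ≈ -9.8571)
R - 10192 = -69/7 - 10192 = -71413/7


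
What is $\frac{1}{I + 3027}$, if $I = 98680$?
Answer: $\frac{1}{101707} \approx 9.8322 \cdot 10^{-6}$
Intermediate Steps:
$\frac{1}{I + 3027} = \frac{1}{98680 + 3027} = \frac{1}{101707}$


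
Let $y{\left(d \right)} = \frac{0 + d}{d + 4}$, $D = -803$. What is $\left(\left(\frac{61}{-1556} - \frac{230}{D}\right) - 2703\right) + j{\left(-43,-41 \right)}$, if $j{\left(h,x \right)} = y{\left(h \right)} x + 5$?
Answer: $- \frac{133662286997}{48729252} \approx -2743.0$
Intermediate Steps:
$y{\left(d \right)} = \frac{d}{4 + d}$
$j{\left(h,x \right)} = 5 + \frac{h x}{4 + h}$ ($j{\left(h,x \right)} = \frac{h}{4 + h} x + 5 = \frac{h x}{4 + h} + 5 = 5 + \frac{h x}{4 + h}$)
$\left(\left(\frac{61}{-1556} - \frac{230}{D}\right) - 2703\right) + j{\left(-43,-41 \right)} = \left(\left(\frac{61}{-1556} - \frac{230}{-803}\right) - 2703\right) + \frac{20 + 5 \left(-43\right) - -1763}{4 - 43} = \left(\left(61 \left(- \frac{1}{1556}\right) - - \frac{230}{803}\right) - 2703\right) + \frac{20 - 215 + 1763}{-39} = \left(\left(- \frac{61}{1556} + \frac{230}{803}\right) - 2703\right) - \frac{1568}{39} = \left(\frac{308897}{1249468} - 2703\right) - \frac{1568}{39} = - \frac{3377003107}{1249468} - \frac{1568}{39} = - \frac{133662286997}{48729252}$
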